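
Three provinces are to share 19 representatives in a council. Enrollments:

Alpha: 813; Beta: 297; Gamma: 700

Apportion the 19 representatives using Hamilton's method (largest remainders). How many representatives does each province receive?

The standard divisor is 1810/19 ≈ 95.263.
Standard quotas: Alpha 8.534, Beta 3.118, Gamma 7.348.
Lower quotas: Alpha 8, Beta 3, Gamma 7 (sum 18, leaving 1 seat).
Remainders in descending order: Alpha 0.534, Gamma 0.348, Beta 0.118.
Largest remainder: Alpha receives the extra seat.

Alpha 9; Beta 3; Gamma 7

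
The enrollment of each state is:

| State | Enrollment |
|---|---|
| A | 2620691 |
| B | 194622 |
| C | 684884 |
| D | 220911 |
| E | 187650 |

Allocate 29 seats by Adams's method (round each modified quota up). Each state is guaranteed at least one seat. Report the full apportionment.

A=18; B=2; C=5; D=2; E=2

Standard divisor 3908758/29 ≈ 134784.759; standard quotas: A 19.444, B 1.444, C 5.081, D 1.639, E 1.392.
Rounding up gives 20, 2, 6, 2, 2 = 32 seats, so the divisor must be adjusted.
With modified divisor 149900: modified quotas A 17.483, B 1.298, C 4.569, D 1.474, E 1.252.
Rounding up: A 18, B 2, C 5, D 2, E 2 (total 29).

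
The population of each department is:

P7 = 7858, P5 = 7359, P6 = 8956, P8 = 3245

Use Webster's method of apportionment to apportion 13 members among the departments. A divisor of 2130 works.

P7=4, P5=3, P6=4, P8=2

With modified divisor 2130: modified quotas P7 3.689, P5 3.455, P6 4.205, P8 1.523.
Rounding to the nearest integer: P7 4, P5 3, P6 4, P8 2 (total 13).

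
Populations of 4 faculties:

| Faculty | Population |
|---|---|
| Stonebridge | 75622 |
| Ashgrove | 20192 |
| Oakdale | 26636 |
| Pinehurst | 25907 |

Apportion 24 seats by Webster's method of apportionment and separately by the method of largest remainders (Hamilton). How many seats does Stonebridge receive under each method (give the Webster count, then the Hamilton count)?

13 and 12

Webster: Stonebridge 13, Ashgrove 3, Oakdale 4, Pinehurst 4.
Hamilton: Stonebridge 12, Ashgrove 3, Oakdale 5, Pinehurst 4.
Stonebridge gets 13 under Webster and 12 under Hamilton.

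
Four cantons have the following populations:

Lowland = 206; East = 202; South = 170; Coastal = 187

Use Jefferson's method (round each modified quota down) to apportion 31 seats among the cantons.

Lowland 8; East 8; South 7; Coastal 8

Standard divisor 765/31 ≈ 24.677; standard quotas: Lowland 8.348, East 8.186, South 6.889, Coastal 7.578.
Rounding down gives 8, 8, 6, 7 = 29 seats, so the divisor must be adjusted.
With modified divisor 23: modified quotas Lowland 8.957, East 8.783, South 7.391, Coastal 8.130.
Rounding down: Lowland 8, East 8, South 7, Coastal 8 (total 31).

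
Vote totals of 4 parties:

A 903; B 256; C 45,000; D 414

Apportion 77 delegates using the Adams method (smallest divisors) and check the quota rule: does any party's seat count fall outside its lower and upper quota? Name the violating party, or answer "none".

C

Standard quotas: A 1.493, B 0.423, C 74.399, D 0.684.
Adams allocation: A 2, B 1, C 73, D 1.
C has quota 74.399 (lower 74, upper 75) but receives 73 — outside the quota interval.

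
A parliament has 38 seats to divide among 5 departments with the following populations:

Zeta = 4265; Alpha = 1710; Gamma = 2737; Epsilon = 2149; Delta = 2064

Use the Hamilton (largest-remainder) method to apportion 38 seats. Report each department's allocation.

Zeta=13; Alpha=5; Gamma=8; Epsilon=6; Delta=6

Standard divisor: 12925 ÷ 38 ≈ 340.132.
Standard quotas: Zeta 12.539, Alpha 5.027, Gamma 8.047, Epsilon 6.318, Delta 6.068.
Lower quotas: Zeta 12, Alpha 5, Gamma 8, Epsilon 6, Delta 6 (sum 37, leaving 1 seat).
Remainders in descending order: Zeta 0.539, Epsilon 0.318, Delta 0.068, Gamma 0.047, Alpha 0.027.
The surplus seat goes to Zeta.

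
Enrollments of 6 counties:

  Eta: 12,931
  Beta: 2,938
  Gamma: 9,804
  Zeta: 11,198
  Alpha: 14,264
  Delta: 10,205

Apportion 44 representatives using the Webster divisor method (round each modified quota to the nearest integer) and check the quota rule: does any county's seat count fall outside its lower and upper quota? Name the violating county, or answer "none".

Standard quotas: Eta 9.276, Beta 2.107, Gamma 7.033, Zeta 8.032, Alpha 10.232, Delta 7.320.
Webster allocation: Eta 10, Beta 2, Gamma 7, Zeta 8, Alpha 10, Delta 7.
Every allocation lies between the lower and upper quota.

none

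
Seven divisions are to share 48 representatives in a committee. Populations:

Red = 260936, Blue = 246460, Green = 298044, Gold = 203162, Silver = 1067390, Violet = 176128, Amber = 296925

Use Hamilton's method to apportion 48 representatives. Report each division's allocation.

Red 5, Blue 5, Green 6, Gold 4, Silver 20, Violet 3, Amber 5

The standard divisor is 2549045/48 ≈ 53105.104.
Standard quotas: Red 4.9136, Blue 4.6410, Green 5.6123, Gold 3.8257, Silver 20.0996, Violet 3.3166, Amber 5.5913.
Lower quotas: Red 4, Blue 4, Green 5, Gold 3, Silver 20, Violet 3, Amber 5 (sum 44, leaving 4 seats).
Remainders in descending order: Red 0.9136, Gold 0.8257, Blue 0.6410, Green 0.6123, Amber 0.5913, Violet 0.3166, Silver 0.0996.
The surplus seats go to Red, Gold, Blue, Green.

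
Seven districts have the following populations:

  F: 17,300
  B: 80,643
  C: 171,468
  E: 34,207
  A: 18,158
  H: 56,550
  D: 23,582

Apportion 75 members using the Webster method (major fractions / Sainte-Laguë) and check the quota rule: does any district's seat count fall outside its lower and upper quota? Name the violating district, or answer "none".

Standard quotas: F 3.228, B 15.049, C 31.998, E 6.383, A 3.388, H 10.553, D 4.401.
Webster allocation: F 3, B 15, C 33, E 6, A 3, H 11, D 4.
C has quota 31.998 (lower 31, upper 32) but receives 33 — outside the quota interval.

C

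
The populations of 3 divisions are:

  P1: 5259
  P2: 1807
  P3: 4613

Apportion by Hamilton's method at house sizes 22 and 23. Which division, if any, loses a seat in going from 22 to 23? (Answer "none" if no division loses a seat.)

At 22 seats: P1 10, P2 3, P3 9.
At 23 seats: P1 10, P2 4, P3 9.
No division's allocation decreased.

none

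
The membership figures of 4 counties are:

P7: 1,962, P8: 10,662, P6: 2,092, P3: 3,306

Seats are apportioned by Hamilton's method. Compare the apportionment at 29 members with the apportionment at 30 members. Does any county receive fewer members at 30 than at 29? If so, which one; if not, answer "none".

At 29 seats: P7 3, P8 17, P6 4, P3 5.
At 30 seats: P7 3, P8 18, P6 3, P3 6.
P6 drops from 4 to 3.

P6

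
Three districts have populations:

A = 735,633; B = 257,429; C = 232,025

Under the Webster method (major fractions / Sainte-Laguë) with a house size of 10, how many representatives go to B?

2

Standard divisor 1225087/10 ≈ 122508.7; standard quotas: A 6.005, B 2.101, C 1.894.
Rounding to the nearest integer gives A 6, B 2, C 2 — total 10, matching the house size, so no adjustment is needed.
B receives 2.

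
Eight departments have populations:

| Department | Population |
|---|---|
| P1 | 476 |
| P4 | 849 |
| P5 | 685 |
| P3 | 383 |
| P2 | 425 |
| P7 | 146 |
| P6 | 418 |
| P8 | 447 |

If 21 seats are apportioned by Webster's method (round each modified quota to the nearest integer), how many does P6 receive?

Standard divisor 3829/21 ≈ 182.333; standard quotas: P1 2.611, P4 4.656, P5 3.757, P3 2.101, P2 2.331, P7 0.801, P6 2.293, P8 2.452.
Rounding to the nearest integer gives P1 3, P4 5, P5 4, P3 2, P2 2, P7 1, P6 2, P8 2 — total 21, matching the house size, so no adjustment is needed.
P6 receives 2.

2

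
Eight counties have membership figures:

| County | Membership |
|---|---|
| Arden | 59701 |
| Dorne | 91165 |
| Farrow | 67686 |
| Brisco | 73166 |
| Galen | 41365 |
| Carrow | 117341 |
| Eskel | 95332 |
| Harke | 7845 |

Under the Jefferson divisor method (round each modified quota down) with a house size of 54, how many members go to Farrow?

7

Standard divisor 553601/54 ≈ 10251.87; standard quotas: Arden 5.823, Dorne 8.893, Farrow 6.602, Brisco 7.137, Galen 4.035, Carrow 11.446, Eskel 9.299, Harke 0.765.
Rounding down gives 5, 8, 6, 7, 4, 11, 9, 0 = 50 seats, so the divisor must be adjusted.
With modified divisor 9600: modified quotas Arden 6.219, Dorne 9.496, Farrow 7.051, Brisco 7.621, Galen 4.309, Carrow 12.223, Eskel 9.930, Harke 0.817.
Rounding down: Arden 6, Dorne 9, Farrow 7, Brisco 7, Galen 4, Carrow 12, Eskel 9, Harke 0 (total 54).
Farrow receives 7.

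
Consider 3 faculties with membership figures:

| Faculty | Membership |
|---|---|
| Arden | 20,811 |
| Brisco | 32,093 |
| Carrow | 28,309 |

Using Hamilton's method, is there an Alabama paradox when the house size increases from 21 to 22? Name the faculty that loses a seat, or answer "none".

At 21 seats: Arden 6, Brisco 8, Carrow 7.
At 22 seats: Arden 5, Brisco 9, Carrow 8.
Arden drops from 6 to 5.

Arden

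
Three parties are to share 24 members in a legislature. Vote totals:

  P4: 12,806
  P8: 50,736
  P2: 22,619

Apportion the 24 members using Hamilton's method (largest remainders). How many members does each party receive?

Standard divisor: 86161 ÷ 24 ≈ 3590.042.
Standard quotas: P4 3.5671, P8 14.1324, P2 6.3005.
Lower quotas: P4 3, P8 14, P2 6 (sum 23, leaving 1 seat).
Remainders in descending order: P4 0.5671, P2 0.3005, P8 0.1324.
Largest remainder: P4 receives the extra seat.

P4=4, P8=14, P2=6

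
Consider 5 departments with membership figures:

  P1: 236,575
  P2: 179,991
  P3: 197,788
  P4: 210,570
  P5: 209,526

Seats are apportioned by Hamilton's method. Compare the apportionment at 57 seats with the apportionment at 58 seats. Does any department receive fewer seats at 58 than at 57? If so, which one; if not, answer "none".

none

At 57 seats: P1 13, P2 10, P3 11, P4 12, P5 11.
At 58 seats: P1 13, P2 10, P3 11, P4 12, P5 12.
No department's allocation decreased.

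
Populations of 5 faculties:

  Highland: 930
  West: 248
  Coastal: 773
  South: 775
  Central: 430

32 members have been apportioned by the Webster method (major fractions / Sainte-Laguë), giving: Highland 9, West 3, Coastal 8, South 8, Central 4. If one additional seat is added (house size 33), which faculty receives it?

Highland

Priority for the next seat is population ÷ (current seats + 0.5).
Priorities: Highland 97.895, West 70.857, Coastal 90.941, South 91.176, Central 95.556.
Highest priority: Highland.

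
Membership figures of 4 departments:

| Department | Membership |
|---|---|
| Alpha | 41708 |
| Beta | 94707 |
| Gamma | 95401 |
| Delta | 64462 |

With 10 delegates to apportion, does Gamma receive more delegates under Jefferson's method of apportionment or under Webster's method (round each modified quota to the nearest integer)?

Jefferson

Jefferson: Alpha 1, Beta 3, Gamma 4, Delta 2.
Webster: Alpha 2, Beta 3, Gamma 3, Delta 2.
Gamma gets 4 under Jefferson and 3 under Webster.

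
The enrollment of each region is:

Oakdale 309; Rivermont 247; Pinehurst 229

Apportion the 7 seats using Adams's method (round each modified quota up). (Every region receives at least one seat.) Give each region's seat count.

Oakdale 3, Rivermont 2, Pinehurst 2

Standard divisor 785/7 ≈ 112.143; standard quotas: Oakdale 2.755, Rivermont 2.203, Pinehurst 2.042.
Rounding up gives 3, 3, 3 = 9 seats, so the divisor must be adjusted.
With modified divisor 140: modified quotas Oakdale 2.207, Rivermont 1.764, Pinehurst 1.636.
Rounding up: Oakdale 3, Rivermont 2, Pinehurst 2 (total 7).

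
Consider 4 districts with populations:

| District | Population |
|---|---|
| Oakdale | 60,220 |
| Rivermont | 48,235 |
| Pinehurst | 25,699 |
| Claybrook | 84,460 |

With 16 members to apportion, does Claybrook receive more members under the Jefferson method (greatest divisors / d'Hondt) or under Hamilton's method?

Jefferson

Jefferson: Oakdale 4, Rivermont 3, Pinehurst 2, Claybrook 7.
Hamilton: Oakdale 4, Rivermont 4, Pinehurst 2, Claybrook 6.
Claybrook gets 7 under Jefferson and 6 under Hamilton.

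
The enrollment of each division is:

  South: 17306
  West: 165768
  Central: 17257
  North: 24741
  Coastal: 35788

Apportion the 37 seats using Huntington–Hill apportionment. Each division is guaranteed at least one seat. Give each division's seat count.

South=3, West=23, Central=2, North=4, Coastal=5

With divisor 7060: modified quotas South 2.451, West 23.480, Central 2.444, North 3.504, Coastal 5.069.
Geometric-mean thresholds: South √(2·3)=2.449, West √(23·24)=23.495, Central √(2·3)=2.449, North √(3·4)=3.464, Coastal √(5·6)=5.477.
Each quota rounded against its threshold gives South 3, West 23, Central 2, North 4, Coastal 5 (total 37).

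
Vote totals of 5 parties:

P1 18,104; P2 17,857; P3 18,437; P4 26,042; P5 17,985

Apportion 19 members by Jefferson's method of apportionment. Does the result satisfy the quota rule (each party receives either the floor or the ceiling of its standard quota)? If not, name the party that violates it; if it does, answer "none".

none

Standard quotas: P1 3.495, P2 3.447, P3 3.559, P4 5.027, P5 3.472.
Jefferson allocation: P1 4, P2 3, P3 4, P4 5, P5 3.
Every allocation lies between the lower and upper quota.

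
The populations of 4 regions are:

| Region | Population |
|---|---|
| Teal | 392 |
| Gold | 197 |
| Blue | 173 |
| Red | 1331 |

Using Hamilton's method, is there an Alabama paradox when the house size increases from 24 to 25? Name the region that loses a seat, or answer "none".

none

At 24 seats: Teal 5, Gold 2, Blue 2, Red 15.
At 25 seats: Teal 5, Gold 2, Blue 2, Red 16.
No region's allocation decreased.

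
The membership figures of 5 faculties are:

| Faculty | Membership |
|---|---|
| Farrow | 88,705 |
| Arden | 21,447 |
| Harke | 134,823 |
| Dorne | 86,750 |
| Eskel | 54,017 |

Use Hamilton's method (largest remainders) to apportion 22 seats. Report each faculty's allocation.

Farrow 5; Arden 1; Harke 8; Dorne 5; Eskel 3

The standard divisor is 385742/22 ≈ 17533.727.
Standard quotas: Farrow 5.0591, Arden 1.2232, Harke 7.6894, Dorne 4.9476, Eskel 3.0807.
Lower quotas: Farrow 5, Arden 1, Harke 7, Dorne 4, Eskel 3 (sum 20, leaving 2 seats).
Remainders in descending order: Dorne 0.9476, Harke 0.6894, Arden 0.2232, Eskel 0.0807, Farrow 0.0591.
Largest remainders: Dorne, Harke receive the extra seats.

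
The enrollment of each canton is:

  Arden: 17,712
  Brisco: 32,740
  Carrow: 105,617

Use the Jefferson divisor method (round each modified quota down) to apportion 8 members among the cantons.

Standard divisor 156069/8 ≈ 19508.625; standard quotas: Arden 0.908, Brisco 1.678, Carrow 5.414.
Rounding down gives 0, 1, 5 = 6 seats, so the divisor must be adjusted.
With modified divisor 17000: modified quotas Arden 1.042, Brisco 1.926, Carrow 6.213.
Rounding down: Arden 1, Brisco 1, Carrow 6 (total 8).

Arden 1; Brisco 1; Carrow 6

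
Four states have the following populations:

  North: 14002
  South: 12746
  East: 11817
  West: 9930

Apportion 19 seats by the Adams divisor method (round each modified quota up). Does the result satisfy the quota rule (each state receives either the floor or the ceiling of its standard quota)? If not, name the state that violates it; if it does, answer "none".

Standard quotas: North 5.486, South 4.994, East 4.630, West 3.891.
Adams allocation: North 5, South 5, East 5, West 4.
Every allocation lies between the lower and upper quota.

none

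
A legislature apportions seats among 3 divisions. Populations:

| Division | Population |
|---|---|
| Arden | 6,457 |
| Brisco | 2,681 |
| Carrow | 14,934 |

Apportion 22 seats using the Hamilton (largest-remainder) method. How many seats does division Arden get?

Standard divisor: 24072 ÷ 22 ≈ 1094.182.
Standard quotas: Arden 5.9012, Brisco 2.4502, Carrow 13.6486.
Lower quotas: Arden 5, Brisco 2, Carrow 13 (sum 20, leaving 2 seats).
Remainders in descending order: Arden 0.9012, Carrow 0.6486, Brisco 0.4502.
Largest remainders: Arden, Carrow receive the extra seats.
Arden receives 6.

6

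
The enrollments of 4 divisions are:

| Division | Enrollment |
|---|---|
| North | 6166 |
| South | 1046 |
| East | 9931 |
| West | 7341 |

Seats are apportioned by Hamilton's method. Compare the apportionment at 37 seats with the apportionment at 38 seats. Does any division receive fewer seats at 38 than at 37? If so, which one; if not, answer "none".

none

At 37 seats: North 9, South 2, East 15, West 11.
At 38 seats: North 10, South 2, East 15, West 11.
No division's allocation decreased.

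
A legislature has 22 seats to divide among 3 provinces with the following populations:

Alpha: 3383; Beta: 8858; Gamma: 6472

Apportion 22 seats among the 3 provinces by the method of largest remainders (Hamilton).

The standard divisor is 18713/22 ≈ 850.591.
Standard quotas: Alpha 3.9772, Beta 10.4139, Gamma 7.6088.
Lower quotas: Alpha 3, Beta 10, Gamma 7 (sum 20, leaving 2 seats).
Remainders in descending order: Alpha 0.9772, Gamma 0.6088, Beta 0.4139.
The surplus seats go to Alpha, Gamma.

Alpha=4, Beta=10, Gamma=8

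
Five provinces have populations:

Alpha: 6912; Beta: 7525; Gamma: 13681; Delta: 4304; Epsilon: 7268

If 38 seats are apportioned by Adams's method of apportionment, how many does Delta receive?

Standard divisor 39690/38 ≈ 1044.474; standard quotas: Alpha 6.618, Beta 7.205, Gamma 13.098, Delta 4.121, Epsilon 6.959.
Rounding up gives 7, 8, 14, 5, 7 = 41 seats, so the divisor must be adjusted.
With modified divisor 1100: modified quotas Alpha 6.284, Beta 6.841, Gamma 12.437, Delta 3.913, Epsilon 6.607.
Rounding up: Alpha 7, Beta 7, Gamma 13, Delta 4, Epsilon 7 (total 38).
Delta receives 4.

4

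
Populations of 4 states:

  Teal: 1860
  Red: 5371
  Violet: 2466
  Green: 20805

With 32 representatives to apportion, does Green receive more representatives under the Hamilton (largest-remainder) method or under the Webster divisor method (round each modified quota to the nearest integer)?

Hamilton

Hamilton: Teal 2, Red 6, Violet 2, Green 22.
Webster: Teal 2, Red 6, Violet 3, Green 21.
Green gets 22 under Hamilton and 21 under Webster.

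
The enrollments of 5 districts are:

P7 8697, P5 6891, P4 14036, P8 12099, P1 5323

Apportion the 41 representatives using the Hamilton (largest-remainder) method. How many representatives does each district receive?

P7=8, P5=6, P4=12, P8=10, P1=5

The standard divisor is 47046/41 ≈ 1147.463.
Standard quotas: P7 7.5793, P5 6.0054, P4 12.2322, P8 10.5441, P1 4.6389.
Lower quotas: P7 7, P5 6, P4 12, P8 10, P1 4 (sum 39, leaving 2 seats).
Remainders in descending order: P1 0.6389, P7 0.5793, P8 0.5441, P4 0.2322, P5 0.0054.
Largest remainders: P1, P7 receive the extra seats.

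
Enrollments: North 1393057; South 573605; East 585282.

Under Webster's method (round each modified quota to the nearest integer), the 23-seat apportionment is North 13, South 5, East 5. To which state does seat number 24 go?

East

Priority for the next seat is population ÷ (current seats + 0.5).
Priorities: North 103189.407, South 104291.818, East 106414.909.
Highest priority: East.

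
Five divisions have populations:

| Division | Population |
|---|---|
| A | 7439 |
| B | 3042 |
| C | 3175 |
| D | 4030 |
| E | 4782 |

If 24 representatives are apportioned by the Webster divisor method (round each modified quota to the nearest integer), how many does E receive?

5

Standard divisor 22468/24 ≈ 936.167; standard quotas: A 7.946, B 3.249, C 3.391, D 4.305, E 5.108.
Rounding to the nearest integer gives 8, 3, 3, 4, 5 = 23 seats, so the divisor must be adjusted.
With modified divisor 900: modified quotas A 8.266, B 3.380, C 3.528, D 4.478, E 5.313.
Rounding to the nearest integer: A 8, B 3, C 4, D 4, E 5 (total 24).
E receives 5.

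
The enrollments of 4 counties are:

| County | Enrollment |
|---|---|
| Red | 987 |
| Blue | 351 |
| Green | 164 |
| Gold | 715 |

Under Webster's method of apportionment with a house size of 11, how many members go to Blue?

2

Standard divisor 2217/11 ≈ 201.545; standard quotas: Red 4.897, Blue 1.742, Green 0.814, Gold 3.548.
Rounding to the nearest integer gives 5, 2, 1, 4 = 12 seats, so the divisor must be adjusted.
With modified divisor 210: modified quotas Red 4.700, Blue 1.671, Green 0.781, Gold 3.405.
Rounding to the nearest integer: Red 5, Blue 2, Green 1, Gold 3 (total 11).
Blue receives 2.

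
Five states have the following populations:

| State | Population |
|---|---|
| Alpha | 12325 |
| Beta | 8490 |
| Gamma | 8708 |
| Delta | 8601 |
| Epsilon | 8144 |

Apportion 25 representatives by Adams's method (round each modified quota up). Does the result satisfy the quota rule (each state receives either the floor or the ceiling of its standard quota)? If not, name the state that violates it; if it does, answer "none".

none

Standard quotas: Alpha 6.660, Beta 4.587, Gamma 4.705, Delta 4.647, Epsilon 4.400.
Adams allocation: Alpha 6, Beta 5, Gamma 5, Delta 5, Epsilon 4.
Every allocation lies between the lower and upper quota.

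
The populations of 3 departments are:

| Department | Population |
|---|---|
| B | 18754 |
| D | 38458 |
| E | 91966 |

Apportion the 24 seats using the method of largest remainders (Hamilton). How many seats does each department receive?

B=3, D=6, E=15

The standard divisor is 149178/24 ≈ 6215.75.
Standard quotas: B 3.0172, D 6.1872, E 14.7956.
Lower quotas: B 3, D 6, E 14 (sum 23, leaving 1 seat).
Remainders in descending order: E 0.7956, D 0.1872, B 0.0172.
The surplus seat goes to E.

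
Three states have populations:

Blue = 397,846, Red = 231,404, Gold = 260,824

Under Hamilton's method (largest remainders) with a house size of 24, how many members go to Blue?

Standard divisor: 890074 ÷ 24 ≈ 37086.417.
Standard quotas: Blue 10.7275, Red 6.2396, Gold 7.0329.
Lower quotas: Blue 10, Red 6, Gold 7 (sum 23, leaving 1 seat).
Remainders in descending order: Blue 0.7275, Red 0.2396, Gold 0.0329.
Largest remainder: Blue receives the extra seat.
Blue receives 11.

11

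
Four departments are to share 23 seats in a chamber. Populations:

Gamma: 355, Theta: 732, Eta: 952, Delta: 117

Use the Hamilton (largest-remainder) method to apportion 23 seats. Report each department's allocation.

Total 2156; standard divisor 2156/23 ≈ 93.739.
Standard quotas: Gamma 3.787, Theta 7.809, Eta 10.156, Delta 1.248.
Lower quotas: Gamma 3, Theta 7, Eta 10, Delta 1 (sum 21, leaving 2 seats).
Remainders in descending order: Theta 0.809, Gamma 0.787, Delta 0.248, Eta 0.156.
Largest remainders: Theta, Gamma receive the extra seats.

Gamma 4; Theta 8; Eta 10; Delta 1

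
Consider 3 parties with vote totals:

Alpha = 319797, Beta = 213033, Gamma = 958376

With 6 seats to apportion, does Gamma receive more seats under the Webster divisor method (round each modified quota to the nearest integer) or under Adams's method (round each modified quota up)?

Webster: Alpha 1, Beta 1, Gamma 4.
Adams: Alpha 2, Beta 1, Gamma 3.
Gamma gets 4 under Webster and 3 under Adams.

Webster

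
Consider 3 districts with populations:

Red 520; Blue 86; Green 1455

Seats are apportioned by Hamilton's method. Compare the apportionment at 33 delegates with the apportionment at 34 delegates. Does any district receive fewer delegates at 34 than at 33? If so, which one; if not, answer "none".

At 33 seats: Red 8, Blue 2, Green 23.
At 34 seats: Red 9, Blue 1, Green 24.
Blue drops from 2 to 1.

Blue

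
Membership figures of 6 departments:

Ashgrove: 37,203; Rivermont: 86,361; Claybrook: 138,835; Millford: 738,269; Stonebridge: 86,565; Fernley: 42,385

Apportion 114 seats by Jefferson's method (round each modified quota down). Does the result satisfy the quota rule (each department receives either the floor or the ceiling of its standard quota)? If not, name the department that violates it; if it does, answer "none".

Standard quotas: Ashgrove 3.754, Rivermont 8.715, Claybrook 14.011, Millford 74.505, Stonebridge 8.736, Fernley 4.277.
Jefferson allocation: Ashgrove 3, Rivermont 8, Claybrook 14, Millford 76, Stonebridge 9, Fernley 4.
Millford has quota 74.505 (lower 74, upper 75) but receives 76 — outside the quota interval.

Millford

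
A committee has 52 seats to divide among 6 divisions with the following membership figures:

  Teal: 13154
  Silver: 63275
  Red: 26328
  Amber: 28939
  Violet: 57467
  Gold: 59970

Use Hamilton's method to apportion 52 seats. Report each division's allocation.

Standard divisor: 249133 ÷ 52 ≈ 4791.019.
Standard quotas: Teal 2.7456, Silver 13.2070, Red 5.4953, Amber 6.0403, Violet 11.9947, Gold 12.5172.
Lower quotas: Teal 2, Silver 13, Red 5, Amber 6, Violet 11, Gold 12 (sum 49, leaving 3 seats).
Remainders in descending order: Violet 0.9947, Teal 0.7456, Gold 0.5172, Red 0.4953, Silver 0.2070, Amber 0.0403.
The surplus seats go to Violet, Teal, Gold.

Teal: 3, Silver: 13, Red: 5, Amber: 6, Violet: 12, Gold: 13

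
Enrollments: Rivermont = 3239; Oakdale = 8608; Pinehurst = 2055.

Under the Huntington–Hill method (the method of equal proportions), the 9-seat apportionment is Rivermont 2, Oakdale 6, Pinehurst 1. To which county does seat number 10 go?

Priority for the next seat is population ÷ (√(s·(s+1))).
Priorities: Rivermont 1322.316, Oakdale 1328.243, Pinehurst 1453.104.
Highest priority: Pinehurst.

Pinehurst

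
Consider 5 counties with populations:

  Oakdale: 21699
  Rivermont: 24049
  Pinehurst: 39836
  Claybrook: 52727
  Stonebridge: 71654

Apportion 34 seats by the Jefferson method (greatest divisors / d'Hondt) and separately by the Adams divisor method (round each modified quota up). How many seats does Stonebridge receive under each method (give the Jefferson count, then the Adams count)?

12 and 11

Jefferson: Oakdale 3, Rivermont 4, Pinehurst 6, Claybrook 9, Stonebridge 12.
Adams: Oakdale 4, Rivermont 4, Pinehurst 7, Claybrook 8, Stonebridge 11.
Stonebridge gets 12 under Jefferson and 11 under Adams.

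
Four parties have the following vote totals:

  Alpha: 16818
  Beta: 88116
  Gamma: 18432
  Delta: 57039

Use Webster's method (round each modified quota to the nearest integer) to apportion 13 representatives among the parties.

Alpha=1, Beta=7, Gamma=1, Delta=4

Standard divisor 180405/13 ≈ 13877.308; standard quotas: Alpha 1.212, Beta 6.350, Gamma 1.328, Delta 4.110.
Rounding to the nearest integer gives 1, 6, 1, 4 = 12 seats, so the divisor must be adjusted.
With modified divisor 13100: modified quotas Alpha 1.284, Beta 6.726, Gamma 1.407, Delta 4.354.
Rounding to the nearest integer: Alpha 1, Beta 7, Gamma 1, Delta 4 (total 13).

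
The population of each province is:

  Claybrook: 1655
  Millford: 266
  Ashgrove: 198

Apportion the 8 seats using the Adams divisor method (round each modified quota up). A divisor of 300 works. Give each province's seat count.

With modified divisor 300: modified quotas Claybrook 5.517, Millford 0.887, Ashgrove 0.660.
Rounding up: Claybrook 6, Millford 1, Ashgrove 1 (total 8).

Claybrook=6; Millford=1; Ashgrove=1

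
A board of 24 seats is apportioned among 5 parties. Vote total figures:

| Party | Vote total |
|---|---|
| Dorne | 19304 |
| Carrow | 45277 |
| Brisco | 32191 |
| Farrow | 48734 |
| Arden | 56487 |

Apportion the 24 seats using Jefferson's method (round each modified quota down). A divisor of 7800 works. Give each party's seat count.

With modified divisor 7800: modified quotas Dorne 2.475, Carrow 5.805, Brisco 4.127, Farrow 6.248, Arden 7.242.
Rounding down: Dorne 2, Carrow 5, Brisco 4, Farrow 6, Arden 7 (total 24).

Dorne 2; Carrow 5; Brisco 4; Farrow 6; Arden 7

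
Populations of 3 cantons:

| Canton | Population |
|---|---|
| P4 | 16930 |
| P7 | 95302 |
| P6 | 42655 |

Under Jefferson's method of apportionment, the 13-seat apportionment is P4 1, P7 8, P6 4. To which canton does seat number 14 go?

P7

Priority for the next seat is population ÷ (current seats + 1).
Priorities: P4 8465.000, P7 10589.111, P6 8531.000.
Highest priority: P7.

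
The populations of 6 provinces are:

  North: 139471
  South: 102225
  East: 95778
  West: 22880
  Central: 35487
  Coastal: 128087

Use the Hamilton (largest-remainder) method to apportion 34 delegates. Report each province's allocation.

North: 9, South: 7, East: 6, West: 2, Central: 2, Coastal: 8

Total 523928; standard divisor 523928/34 ≈ 15409.647.
Standard quotas: North 9.0509, South 6.6338, East 6.2155, West 1.4848, Central 2.3029, Coastal 8.3121.
Lower quotas: North 9, South 6, East 6, West 1, Central 2, Coastal 8 (sum 32, leaving 2 seats).
Remainders in descending order: South 0.6338, West 0.4848, Coastal 0.3121, Central 0.3029, East 0.2155, North 0.0509.
Largest remainders: South, West receive the extra seats.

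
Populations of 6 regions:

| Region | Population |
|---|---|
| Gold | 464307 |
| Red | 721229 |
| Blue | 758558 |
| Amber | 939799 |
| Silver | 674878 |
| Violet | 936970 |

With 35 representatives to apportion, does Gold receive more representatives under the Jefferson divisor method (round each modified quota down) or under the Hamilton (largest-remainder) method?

Hamilton

Jefferson: Gold 3, Red 6, Blue 6, Amber 8, Silver 5, Violet 7.
Hamilton: Gold 4, Red 6, Blue 6, Amber 7, Silver 5, Violet 7.
Gold gets 3 under Jefferson and 4 under Hamilton.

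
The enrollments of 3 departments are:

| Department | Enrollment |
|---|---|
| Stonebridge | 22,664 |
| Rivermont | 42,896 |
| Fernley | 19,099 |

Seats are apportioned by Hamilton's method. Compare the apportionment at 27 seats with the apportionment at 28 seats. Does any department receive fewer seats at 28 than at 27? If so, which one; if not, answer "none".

At 27 seats: Stonebridge 7, Rivermont 14, Fernley 6.
At 28 seats: Stonebridge 8, Rivermont 14, Fernley 6.
No department's allocation decreased.

none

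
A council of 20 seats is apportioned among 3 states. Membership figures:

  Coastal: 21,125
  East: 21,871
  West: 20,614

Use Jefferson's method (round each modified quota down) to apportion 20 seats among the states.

Standard divisor 63610/20 ≈ 3180.5; standard quotas: Coastal 6.642, East 6.877, West 6.481.
Rounding down gives 6, 6, 6 = 18 seats, so the divisor must be adjusted.
With modified divisor 3000: modified quotas Coastal 7.042, East 7.290, West 6.871.
Rounding down: Coastal 7, East 7, West 6 (total 20).

Coastal=7, East=7, West=6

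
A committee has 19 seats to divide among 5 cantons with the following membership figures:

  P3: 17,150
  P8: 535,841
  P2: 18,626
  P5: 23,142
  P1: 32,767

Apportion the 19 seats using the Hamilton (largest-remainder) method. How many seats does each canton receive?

P3 0, P8 16, P2 1, P5 1, P1 1

Total 627526; standard divisor 627526/19 ≈ 33027.684.
Standard quotas: P3 0.5193, P8 16.2240, P2 0.5640, P5 0.7007, P1 0.9921.
Lower quotas: P3 0, P8 16, P2 0, P5 0, P1 0 (sum 16, leaving 3 seats).
Remainders in descending order: P1 0.9921, P5 0.7007, P2 0.5640, P3 0.5193, P8 0.2240.
The surplus seats go to P1, P5, P2.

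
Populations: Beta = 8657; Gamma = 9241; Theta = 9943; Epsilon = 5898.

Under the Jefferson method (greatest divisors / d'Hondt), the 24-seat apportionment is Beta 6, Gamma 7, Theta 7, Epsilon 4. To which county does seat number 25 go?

Priority for the next seat is population ÷ (current seats + 1).
Priorities: Beta 1236.714, Gamma 1155.125, Theta 1242.875, Epsilon 1179.600.
Highest priority: Theta.

Theta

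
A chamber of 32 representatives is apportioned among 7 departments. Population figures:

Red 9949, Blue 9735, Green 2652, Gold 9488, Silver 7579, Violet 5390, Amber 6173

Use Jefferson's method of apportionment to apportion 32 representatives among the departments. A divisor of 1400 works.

With modified divisor 1400: modified quotas Red 7.106, Blue 6.954, Green 1.894, Gold 6.777, Silver 5.414, Violet 3.850, Amber 4.409.
Rounding down: Red 7, Blue 6, Green 1, Gold 6, Silver 5, Violet 3, Amber 4 (total 32).

Red 7, Blue 6, Green 1, Gold 6, Silver 5, Violet 3, Amber 4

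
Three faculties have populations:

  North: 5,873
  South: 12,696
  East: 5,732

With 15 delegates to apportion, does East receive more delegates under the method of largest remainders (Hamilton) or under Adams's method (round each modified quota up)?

Hamilton: North 4, South 8, East 3.
Adams: North 4, South 7, East 4.
East gets 3 under Hamilton and 4 under Adams.

Adams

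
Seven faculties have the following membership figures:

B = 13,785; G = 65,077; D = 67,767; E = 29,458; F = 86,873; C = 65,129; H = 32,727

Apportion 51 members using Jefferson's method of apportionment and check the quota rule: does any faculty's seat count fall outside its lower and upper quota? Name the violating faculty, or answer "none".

Standard quotas: B 1.948, G 9.198, D 9.579, E 4.164, F 12.279, C 9.206, H 4.626.
Jefferson allocation: B 2, G 9, D 10, E 4, F 13, C 9, H 4.
Every allocation lies between the lower and upper quota.

none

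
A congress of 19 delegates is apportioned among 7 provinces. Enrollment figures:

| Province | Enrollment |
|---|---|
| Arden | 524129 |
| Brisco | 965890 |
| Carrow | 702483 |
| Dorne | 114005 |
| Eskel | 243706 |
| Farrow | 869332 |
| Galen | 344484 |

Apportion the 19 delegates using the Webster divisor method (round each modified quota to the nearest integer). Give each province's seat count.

Standard divisor 3764029/19 ≈ 198106.789; standard quotas: Arden 2.646, Brisco 4.876, Carrow 3.546, Dorne 0.575, Eskel 1.230, Farrow 4.388, Galen 1.739.
Rounding to the nearest integer gives 3, 5, 4, 1, 1, 4, 2 = 20 seats, so the divisor must be adjusted.
With modified divisor 205200: modified quotas Arden 2.554, Brisco 4.707, Carrow 3.423, Dorne 0.556, Eskel 1.188, Farrow 4.237, Galen 1.679.
Rounding to the nearest integer: Arden 3, Brisco 5, Carrow 3, Dorne 1, Eskel 1, Farrow 4, Galen 2 (total 19).

Arden 3, Brisco 5, Carrow 3, Dorne 1, Eskel 1, Farrow 4, Galen 2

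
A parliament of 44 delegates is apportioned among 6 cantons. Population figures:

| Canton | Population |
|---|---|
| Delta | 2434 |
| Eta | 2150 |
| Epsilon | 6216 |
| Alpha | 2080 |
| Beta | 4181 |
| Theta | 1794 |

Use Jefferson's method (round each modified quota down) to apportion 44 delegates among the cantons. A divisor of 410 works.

Delta 5, Eta 5, Epsilon 15, Alpha 5, Beta 10, Theta 4

With modified divisor 410: modified quotas Delta 5.937, Eta 5.244, Epsilon 15.161, Alpha 5.073, Beta 10.198, Theta 4.376.
Rounding down: Delta 5, Eta 5, Epsilon 15, Alpha 5, Beta 10, Theta 4 (total 44).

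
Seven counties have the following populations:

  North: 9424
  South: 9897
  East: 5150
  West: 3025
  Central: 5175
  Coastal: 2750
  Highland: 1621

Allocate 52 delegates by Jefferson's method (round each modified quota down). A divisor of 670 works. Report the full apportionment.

North=14, South=14, East=7, West=4, Central=7, Coastal=4, Highland=2

With modified divisor 670: modified quotas North 14.066, South 14.772, East 7.687, West 4.515, Central 7.724, Coastal 4.104, Highland 2.419.
Rounding down: North 14, South 14, East 7, West 4, Central 7, Coastal 4, Highland 2 (total 52).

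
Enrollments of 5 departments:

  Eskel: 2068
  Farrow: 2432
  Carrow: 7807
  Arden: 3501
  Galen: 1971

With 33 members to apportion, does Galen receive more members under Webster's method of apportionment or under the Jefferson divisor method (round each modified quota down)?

Webster

Webster: Eskel 4, Farrow 5, Carrow 14, Arden 6, Galen 4.
Jefferson: Eskel 4, Farrow 4, Carrow 15, Arden 7, Galen 3.
Galen gets 4 under Webster and 3 under Jefferson.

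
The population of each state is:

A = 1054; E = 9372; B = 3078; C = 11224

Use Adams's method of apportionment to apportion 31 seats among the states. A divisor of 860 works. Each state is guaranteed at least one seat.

A 2; E 11; B 4; C 14

With modified divisor 860: modified quotas A 1.226, E 10.898, B 3.579, C 13.051.
Rounding up: A 2, E 11, B 4, C 14 (total 31).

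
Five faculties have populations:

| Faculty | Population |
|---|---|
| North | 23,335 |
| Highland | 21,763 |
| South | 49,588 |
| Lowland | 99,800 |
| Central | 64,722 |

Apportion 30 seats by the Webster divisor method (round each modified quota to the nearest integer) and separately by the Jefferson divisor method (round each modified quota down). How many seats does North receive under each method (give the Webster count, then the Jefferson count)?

Webster: North 3, Highland 3, South 6, Lowland 11, Central 7.
Jefferson: North 2, Highland 2, South 6, Lowland 12, Central 8.
North gets 3 under Webster and 2 under Jefferson.

3 and 2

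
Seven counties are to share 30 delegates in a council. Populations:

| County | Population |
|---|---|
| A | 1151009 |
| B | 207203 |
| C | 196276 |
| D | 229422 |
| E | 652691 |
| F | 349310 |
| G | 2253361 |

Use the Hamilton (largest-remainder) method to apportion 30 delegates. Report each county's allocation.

A: 7, B: 1, C: 1, D: 1, E: 4, F: 2, G: 14

The standard divisor is 5039272/30 ≈ 167975.733.
Standard quotas: A 6.8522, B 1.2335, C 1.1685, D 1.3658, E 3.8856, F 2.0795, G 13.4148.
Lower quotas: A 6, B 1, C 1, D 1, E 3, F 2, G 13 (sum 27, leaving 3 seats).
Remainders in descending order: E 0.8856, A 0.8522, G 0.4148, D 0.3658, B 0.2335, C 0.1685, F 0.0795.
Largest remainders: E, A, G receive the extra seats.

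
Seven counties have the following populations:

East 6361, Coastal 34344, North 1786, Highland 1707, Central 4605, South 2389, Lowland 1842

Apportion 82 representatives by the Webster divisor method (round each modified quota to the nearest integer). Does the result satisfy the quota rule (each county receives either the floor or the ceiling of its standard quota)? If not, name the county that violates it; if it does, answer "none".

Standard quotas: East 9.835, Coastal 53.102, North 2.761, Highland 2.639, Central 7.120, South 3.694, Lowland 2.848.
Webster allocation: East 10, Coastal 52, North 3, Highland 3, Central 7, South 4, Lowland 3.
Coastal has quota 53.102 (lower 53, upper 54) but receives 52 — outside the quota interval.

Coastal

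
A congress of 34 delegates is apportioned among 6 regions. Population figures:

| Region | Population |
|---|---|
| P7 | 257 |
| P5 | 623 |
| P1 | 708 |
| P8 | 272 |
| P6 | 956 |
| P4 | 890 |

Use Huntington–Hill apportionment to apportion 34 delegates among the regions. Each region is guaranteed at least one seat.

With divisor 110: modified quotas P7 2.336, P5 5.664, P1 6.436, P8 2.473, P6 8.691, P4 8.091.
Geometric-mean thresholds: P7 √(2·3)=2.449, P5 √(5·6)=5.477, P1 √(6·7)=6.481, P8 √(2·3)=2.449, P6 √(8·9)=8.485, P4 √(8·9)=8.485.
Each quota rounded against its threshold gives P7 2, P5 6, P1 6, P8 3, P6 9, P4 8 (total 34).

P7: 2, P5: 6, P1: 6, P8: 3, P6: 9, P4: 8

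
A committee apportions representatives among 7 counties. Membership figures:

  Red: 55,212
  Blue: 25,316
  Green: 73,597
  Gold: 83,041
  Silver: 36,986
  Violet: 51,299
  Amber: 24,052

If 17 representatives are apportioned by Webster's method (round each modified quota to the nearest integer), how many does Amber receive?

Standard divisor 349503/17 ≈ 20559; standard quotas: Red 2.686, Blue 1.231, Green 3.580, Gold 4.039, Silver 1.799, Violet 2.495, Amber 1.170.
Rounding to the nearest integer gives Red 3, Blue 1, Green 4, Gold 4, Silver 2, Violet 2, Amber 1 — total 17, matching the house size, so no adjustment is needed.
Amber receives 1.

1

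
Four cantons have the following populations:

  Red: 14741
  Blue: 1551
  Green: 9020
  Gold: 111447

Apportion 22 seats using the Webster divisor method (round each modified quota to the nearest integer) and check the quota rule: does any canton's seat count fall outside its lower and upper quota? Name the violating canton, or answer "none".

Gold

Standard quotas: Red 2.371, Blue 0.250, Green 1.451, Gold 17.928.
Webster allocation: Red 2, Blue 0, Green 1, Gold 19.
Gold has quota 17.928 (lower 17, upper 18) but receives 19 — outside the quota interval.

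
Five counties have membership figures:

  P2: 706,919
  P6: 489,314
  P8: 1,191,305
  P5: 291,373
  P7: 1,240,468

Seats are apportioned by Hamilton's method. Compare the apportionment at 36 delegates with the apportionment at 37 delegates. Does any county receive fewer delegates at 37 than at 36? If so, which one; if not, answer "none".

P6

At 36 seats: P2 6, P6 5, P8 11, P5 3, P7 11.
At 37 seats: P2 7, P6 4, P8 11, P5 3, P7 12.
P6 drops from 5 to 4.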